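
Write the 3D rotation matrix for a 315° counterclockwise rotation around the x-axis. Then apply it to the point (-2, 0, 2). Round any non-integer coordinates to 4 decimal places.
R = [[1, 0, 0], [0, √2/2, √2/2], [0, -√2/2, √2/2]]; R·(-2, 0, 2) = (-2.0000, 1.4142, 1.4142)

Rotation matrix for 315° around x-axis:
cos(315°) = √2/2, sin(315°) = -√2/2
R = [[1, 0, 0], [0, √2/2, √2/2], [0, -√2/2, √2/2]]
Apply to (-2, 0, 2): R·[-2, 0, 2]ᵀ = (-2.0000, 1.4142, 1.4142)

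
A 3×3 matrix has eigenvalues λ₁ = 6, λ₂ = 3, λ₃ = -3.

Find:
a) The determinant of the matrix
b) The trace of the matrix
det = -54, trace = 6

Two standard eigenvalue identities:
- det(A) equals the product of the eigenvalues (counted with multiplicity).
- trace(A) equals the sum of the eigenvalues.
det(A) = (6)*(3)*(-3) = -54.
trace(A) = 6 + 3 - 3 = 6.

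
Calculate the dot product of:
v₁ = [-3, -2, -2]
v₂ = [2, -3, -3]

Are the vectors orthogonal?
6, No

The dot product is the sum of products of corresponding components.
v₁·v₂ = (-3)*(2) + (-2)*(-3) + (-2)*(-3) = -6 + 6 + 6 = 6.
Two vectors are orthogonal iff their dot product is 0; here the dot product is 6, so the vectors are not orthogonal.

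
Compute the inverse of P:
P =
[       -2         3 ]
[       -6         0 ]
det(P) = 18
P⁻¹ =
[        0      -1/6 ]
[      1/3      -1/9 ]

For a 2×2 matrix P = [[a, b], [c, d]] with det(P) ≠ 0, P⁻¹ = (1/det(P)) * [[d, -b], [-c, a]].
det(P) = (-2)*(0) - (3)*(-6) = 0 + 18 = 18.
P⁻¹ = (1/18) * [[0, -3], [6, -2]].
Dividing each entry by 18 and reducing:
P⁻¹ =
[        0      -1/6 ]
[      1/3      -1/9 ]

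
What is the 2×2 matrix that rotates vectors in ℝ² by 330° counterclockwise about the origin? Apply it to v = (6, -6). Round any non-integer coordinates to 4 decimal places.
R = [[√3/2, 1/2], [-1/2, √3/2]]; R·v = (2.1962, -8.1962)

A counterclockwise rotation by angle θ in ℝ² has matrix R(θ) = [[cos θ, -sin θ], [sin θ, cos θ]].
For θ = 330°: cos θ = √3/2, sin θ = -1/2.
R(330°) = [[√3/2, 1/2], [-1/2, √3/2]].
R·v = [√3/2·6 + (1/2)·-6, -1/2·6 + √3/2·-6] = (2.1962, -8.1962).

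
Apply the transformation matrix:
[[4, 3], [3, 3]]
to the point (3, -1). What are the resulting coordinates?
(9, 6)

Matrix multiplication:
[[4, 3], [3, 3]] × [3, -1]ᵀ
= [4×3 + 3×-1, 3×3 + 3×-1]ᵀ
= [9.0000, 6.0000]ᵀ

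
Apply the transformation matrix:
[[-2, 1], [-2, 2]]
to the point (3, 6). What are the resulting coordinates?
(0, 6)

Matrix multiplication:
[[-2, 1], [-2, 2]] × [3, 6]ᵀ
= [-2×3 + 1×6, -2×3 + 2×6]ᵀ
= [0.0000, 6.0000]ᵀ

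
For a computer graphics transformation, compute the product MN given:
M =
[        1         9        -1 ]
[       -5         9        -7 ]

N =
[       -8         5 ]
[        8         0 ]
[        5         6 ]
MN =
[       59        -1 ]
[       77       -67 ]

Matrix multiplication: (MN)[i][j] = sum over k of M[i][k] * N[k][j].
  (MN)[0][0] = (1)*(-8) + (9)*(8) + (-1)*(5) = 59
  (MN)[0][1] = (1)*(5) + (9)*(0) + (-1)*(6) = -1
  (MN)[1][0] = (-5)*(-8) + (9)*(8) + (-7)*(5) = 77
  (MN)[1][1] = (-5)*(5) + (9)*(0) + (-7)*(6) = -67
MN =
[       59        -1 ]
[       77       -67 ]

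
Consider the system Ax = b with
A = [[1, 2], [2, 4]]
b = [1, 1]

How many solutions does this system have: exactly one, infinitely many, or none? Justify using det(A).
No solution

det(A) = (1)*(4) - (2)*(2) = 0, so A is singular.
The column space of A is span(column 1) = span([1, 2]).
b = [1, 1] is not a scalar multiple of column 1, so b ∉ column space and the system is inconsistent — no solution.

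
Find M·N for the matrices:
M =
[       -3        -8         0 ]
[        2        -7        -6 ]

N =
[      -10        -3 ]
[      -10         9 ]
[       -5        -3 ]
MN =
[      110       -63 ]
[       80       -51 ]

Matrix multiplication: (MN)[i][j] = sum over k of M[i][k] * N[k][j].
  (MN)[0][0] = (-3)*(-10) + (-8)*(-10) + (0)*(-5) = 110
  (MN)[0][1] = (-3)*(-3) + (-8)*(9) + (0)*(-3) = -63
  (MN)[1][0] = (2)*(-10) + (-7)*(-10) + (-6)*(-5) = 80
  (MN)[1][1] = (2)*(-3) + (-7)*(9) + (-6)*(-3) = -51
MN =
[      110       -63 ]
[       80       -51 ]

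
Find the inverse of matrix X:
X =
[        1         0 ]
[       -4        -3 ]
det(X) = -3
X⁻¹ =
[        1         0 ]
[     -4/3      -1/3 ]

For a 2×2 matrix X = [[a, b], [c, d]] with det(X) ≠ 0, X⁻¹ = (1/det(X)) * [[d, -b], [-c, a]].
det(X) = (1)*(-3) - (0)*(-4) = -3 - 0 = -3.
X⁻¹ = (1/-3) * [[-3, 0], [4, 1]].
Dividing each entry by -3 and reducing:
X⁻¹ =
[        1         0 ]
[     -4/3      -1/3 ]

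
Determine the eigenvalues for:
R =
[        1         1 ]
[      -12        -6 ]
λ = -3, -2

Solve det(R - λI) = 0. For a 2×2 matrix the characteristic equation is λ² - (trace)λ + det = 0.
trace(R) = a + d = 1 - 6 = -5.
det(R) = a*d - b*c = (1)*(-6) - (1)*(-12) = -6 + 12 = 6.
Characteristic equation: λ² - (-5)λ + (6) = 0.
Discriminant = (-5)² - 4*(6) = 25 - 24 = 1.
λ = (-5 ± √1) / 2 = (-5 ± 1) / 2 = -3, -2.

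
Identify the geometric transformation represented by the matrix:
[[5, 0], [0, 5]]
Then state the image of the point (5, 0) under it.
uniform scaling by factor 5; image of (5, 0) is (25, 0)

This is a diagonal matrix with equal entries 5, so it scales both axes by the same factor 5.
The matrix [[5, 0], [0, 5]] represents: uniform scaling by factor 5.
Applying it to (5, 0): [5·5 + 0·0, 0·5 + 5·0] = (25, 0).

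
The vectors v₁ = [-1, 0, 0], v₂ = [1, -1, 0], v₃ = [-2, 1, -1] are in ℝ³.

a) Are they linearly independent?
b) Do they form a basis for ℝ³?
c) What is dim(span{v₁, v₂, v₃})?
Yes independent, yes basis, dim = 3

Stack v₁, v₂, v₃ as rows of a 3×3 matrix.
[[-1, 0, 0]; [1, -1, 0]; [-2, 1, -1]] is already lower triangular with nonzero diagonal entries (-1, -1, -1), so its determinant is the product of the diagonal entries, det = (-1)·(-1)·(-1) = -1 ≠ 0, and the rows are linearly independent.
Three linearly independent vectors in ℝ³ form a basis for ℝ³, so dim(span{v₁,v₂,v₃}) = 3.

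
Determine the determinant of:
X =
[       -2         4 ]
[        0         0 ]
det(X) = 0

For a 2×2 matrix [[a, b], [c, d]], det = a*d - b*c.
det(X) = (-2)*(0) - (4)*(0) = 0 - 0 = 0.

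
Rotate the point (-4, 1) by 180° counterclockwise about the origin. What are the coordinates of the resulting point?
(4, -1)

Rotation matrix R(θ) = [[cos θ, -sin θ], [sin θ, cos θ]]; for θ = 180°:
R = [[-1, 0], [0, -1]]
Result: R × [-4, 1]ᵀ = [-1·-4 + (0)·1, 0·-4 + (-1)·1]ᵀ = (4, -1)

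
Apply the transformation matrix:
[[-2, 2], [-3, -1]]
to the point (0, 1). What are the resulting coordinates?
(2, -1)

Matrix multiplication:
[[-2, 2], [-3, -1]] × [0, 1]ᵀ
= [-2×0 + 2×1, -3×0 + -1×1]ᵀ
= [2.0000, -1.0000]ᵀ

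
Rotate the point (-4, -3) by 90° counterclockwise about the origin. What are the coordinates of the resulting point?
(3, -4)

Rotation matrix R(θ) = [[cos θ, -sin θ], [sin θ, cos θ]]; for θ = 90°:
R = [[0, -1], [1, 0]]
Result: R × [-4, -3]ᵀ = [0·-4 + (-1)·-3, 1·-4 + (0)·-3]ᵀ = (3, -4)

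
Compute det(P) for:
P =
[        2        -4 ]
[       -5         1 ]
det(P) = -18

For a 2×2 matrix [[a, b], [c, d]], det = a*d - b*c.
det(P) = (2)*(1) - (-4)*(-5) = 2 - 20 = -18.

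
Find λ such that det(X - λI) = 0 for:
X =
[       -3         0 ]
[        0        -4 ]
λ = -4, -3

Solve det(X - λI) = 0. For a 2×2 matrix the characteristic equation is λ² - (trace)λ + det = 0.
trace(X) = a + d = -3 - 4 = -7.
det(X) = a*d - b*c = (-3)*(-4) - (0)*(0) = 12 - 0 = 12.
Characteristic equation: λ² - (-7)λ + (12) = 0.
Discriminant = (-7)² - 4*(12) = 49 - 48 = 1.
λ = (-7 ± √1) / 2 = (-7 ± 1) / 2 = -4, -3.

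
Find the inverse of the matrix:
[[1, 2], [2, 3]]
[[-3, 2], [2, -1]]

For [[a,b],[c,d]], inverse = (1/det)·[[d,-b],[-c,a]]
det = 1·3 - 2·2 = -1
Inverse = (1/-1)·[[3, -2], [-2, 1]]
        = [[-3, 2], [2, -1]]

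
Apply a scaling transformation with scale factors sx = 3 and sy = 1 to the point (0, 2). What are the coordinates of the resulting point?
(0, 2)

Scaling matrix:
[[3, 0], [0, 1]]
Result: (0 × 3, 2 × 1) = (0, 2)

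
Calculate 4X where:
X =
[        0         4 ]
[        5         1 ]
4X =
[        0        16 ]
[       20         4 ]

Scalar multiplication is elementwise: (4X)[i][j] = 4 * X[i][j].
  (4X)[0][0] = 4 * (0) = 0
  (4X)[0][1] = 4 * (4) = 16
  (4X)[1][0] = 4 * (5) = 20
  (4X)[1][1] = 4 * (1) = 4
4X =
[        0        16 ]
[       20         4 ]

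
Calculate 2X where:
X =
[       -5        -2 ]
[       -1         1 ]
2X =
[      -10        -4 ]
[       -2         2 ]

Scalar multiplication is elementwise: (2X)[i][j] = 2 * X[i][j].
  (2X)[0][0] = 2 * (-5) = -10
  (2X)[0][1] = 2 * (-2) = -4
  (2X)[1][0] = 2 * (-1) = -2
  (2X)[1][1] = 2 * (1) = 2
2X =
[      -10        -4 ]
[       -2         2 ]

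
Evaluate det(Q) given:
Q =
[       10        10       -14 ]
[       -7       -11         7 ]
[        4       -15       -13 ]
det(Q) = -236

Expand along row 0 (cofactor expansion): det(Q) = a*(e*i - f*h) - b*(d*i - f*g) + c*(d*h - e*g), where the 3×3 is [[a, b, c], [d, e, f], [g, h, i]].
Minor M_00 = (-11)*(-13) - (7)*(-15) = 143 + 105 = 248.
Minor M_01 = (-7)*(-13) - (7)*(4) = 91 - 28 = 63.
Minor M_02 = (-7)*(-15) - (-11)*(4) = 105 + 44 = 149.
det(Q) = (10)*(248) - (10)*(63) + (-14)*(149) = 2480 - 630 - 2086 = -236.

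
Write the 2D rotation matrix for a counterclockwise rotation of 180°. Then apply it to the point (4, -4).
R = [[-1, 0], [0, -1]]; R·(4, -4) = (-4, 4)

Rotation matrix formula: R(θ) = [[cos θ, -sin θ], [sin θ, cos θ]]
For θ = 180°:
cos(180°) = -1
sin(180°) = 0
R = [[-1, 0], [0, -1]]
Apply to (4, -4): [-1·4 + (0)·-4, 0·4 + -1·-4] = (-4, 4)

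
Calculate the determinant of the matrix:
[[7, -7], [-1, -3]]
-28

For a 2×2 matrix [[a, b], [c, d]], det = ad - bc
det = (7)(-3) - (-7)(-1) = -21 - 7 = -28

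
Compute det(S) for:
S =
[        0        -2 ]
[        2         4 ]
det(S) = 4

For a 2×2 matrix [[a, b], [c, d]], det = a*d - b*c.
det(S) = (0)*(4) - (-2)*(2) = 0 + 4 = 4.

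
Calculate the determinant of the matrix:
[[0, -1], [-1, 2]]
-1

For a 2×2 matrix [[a, b], [c, d]], det = ad - bc
det = (0)(2) - (-1)(-1) = 0 - 1 = -1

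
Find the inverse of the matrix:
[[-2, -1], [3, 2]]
[[-2, -1], [3, 2]]

For [[a,b],[c,d]], inverse = (1/det)·[[d,-b],[-c,a]]
det = -2·2 - -1·3 = -1
Inverse = (1/-1)·[[2, 1], [-3, -2]]
        = [[-2, -1], [3, 2]]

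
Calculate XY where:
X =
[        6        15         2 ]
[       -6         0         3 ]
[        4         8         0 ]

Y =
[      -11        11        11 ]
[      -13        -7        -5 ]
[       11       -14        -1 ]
XY =
[     -239       -67       -11 ]
[       99      -108       -69 ]
[     -148       -12         4 ]

Matrix multiplication: (XY)[i][j] = sum over k of X[i][k] * Y[k][j].
  (XY)[0][0] = (6)*(-11) + (15)*(-13) + (2)*(11) = -239
  (XY)[0][1] = (6)*(11) + (15)*(-7) + (2)*(-14) = -67
  (XY)[0][2] = (6)*(11) + (15)*(-5) + (2)*(-1) = -11
  (XY)[1][0] = (-6)*(-11) + (0)*(-13) + (3)*(11) = 99
  (XY)[1][1] = (-6)*(11) + (0)*(-7) + (3)*(-14) = -108
  (XY)[1][2] = (-6)*(11) + (0)*(-5) + (3)*(-1) = -69
  (XY)[2][0] = (4)*(-11) + (8)*(-13) + (0)*(11) = -148
  (XY)[2][1] = (4)*(11) + (8)*(-7) + (0)*(-14) = -12
  (XY)[2][2] = (4)*(11) + (8)*(-5) + (0)*(-1) = 4
XY =
[     -239       -67       -11 ]
[       99      -108       -69 ]
[     -148       -12         4 ]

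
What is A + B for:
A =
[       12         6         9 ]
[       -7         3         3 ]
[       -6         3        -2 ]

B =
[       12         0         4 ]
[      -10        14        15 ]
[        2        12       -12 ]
A + B =
[       24         6        13 ]
[      -17        17        18 ]
[       -4        15       -14 ]

Matrix addition is elementwise: (A+B)[i][j] = A[i][j] + B[i][j].
  (A+B)[0][0] = (12) + (12) = 24
  (A+B)[0][1] = (6) + (0) = 6
  (A+B)[0][2] = (9) + (4) = 13
  (A+B)[1][0] = (-7) + (-10) = -17
  (A+B)[1][1] = (3) + (14) = 17
  (A+B)[1][2] = (3) + (15) = 18
  (A+B)[2][0] = (-6) + (2) = -4
  (A+B)[2][1] = (3) + (12) = 15
  (A+B)[2][2] = (-2) + (-12) = -14
A + B =
[       24         6        13 ]
[      -17        17        18 ]
[       -4        15       -14 ]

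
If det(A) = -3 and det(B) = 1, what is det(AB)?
-3

Use the multiplicative property of determinants: det(AB) = det(A)*det(B).
det(AB) = (-3)*(1) = -3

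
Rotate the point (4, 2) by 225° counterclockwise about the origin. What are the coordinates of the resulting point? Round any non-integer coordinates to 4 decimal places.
(-1.4142, -4.2426)

Rotation matrix R(θ) = [[cos θ, -sin θ], [sin θ, cos θ]]; for θ = 225°:
R = [[-√2/2, √2/2], [-√2/2, -√2/2]]
Result: R × [4, 2]ᵀ = [-√2/2·4 + (√2/2)·2, -√2/2·4 + (-√2/2)·2]ᵀ = (-1.4142, -4.2426)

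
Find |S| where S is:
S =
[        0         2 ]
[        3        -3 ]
det(S) = -6

For a 2×2 matrix [[a, b], [c, d]], det = a*d - b*c.
det(S) = (0)*(-3) - (2)*(3) = 0 - 6 = -6.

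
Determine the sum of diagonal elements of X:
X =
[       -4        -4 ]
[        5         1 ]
tr(X) = -4 + 1 = -3

The trace of a square matrix is the sum of its diagonal entries.
Diagonal entries of X: X[0][0] = -4, X[1][1] = 1.
tr(X) = -4 + 1 = -3.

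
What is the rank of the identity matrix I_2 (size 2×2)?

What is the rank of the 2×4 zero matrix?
rank(I_2) = 2, rank(0) = 0

The identity I_2 has 2 columns that are the standard basis vectors e_1, …, e_2. These are linearly independent, so all 2 columns are pivots and rank(I_2) = 2.
The 2×4 zero matrix has every entry zero, so every row is the zero row and there are no pivots; rank(0) = 0.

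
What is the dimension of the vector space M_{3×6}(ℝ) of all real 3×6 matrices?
Dimension = 18

A real 3×6 matrix is determined by its 3·6 = 18 independent entries.
A standard basis is {E_ij : 1 ≤ i ≤ 3, 1 ≤ j ≤ 6}, where E_ij has a 1 in position (i, j) and 0 elsewhere — there are 18 such matrices, and they are linearly independent and span M_{3×6}(ℝ).
Therefore dim(M_{3×6}(ℝ)) = 18.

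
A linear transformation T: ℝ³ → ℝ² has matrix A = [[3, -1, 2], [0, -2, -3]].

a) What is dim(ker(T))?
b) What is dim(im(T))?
dim(ker) = 1, dim(im) = 2

The two rows are not scalar multiples of one another (no single k satisfies row 2 = k × row 1), so they are linearly independent.
Thus rank(A) = 2.
dim(im(T)) = rank(A) = 2.
By the rank-nullity theorem applied to T: ℝ³ → ℝ², rank(A) + nullity(A) = 3 (the domain dimension), so dim(ker(T)) = 3 - 2 = 1.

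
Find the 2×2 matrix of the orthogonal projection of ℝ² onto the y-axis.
[[0, 0], [0, 1]]

The orthogonal projection onto the line spanned by a nonzero vector u = (a, b) has matrix P = (u uᵀ) / (uᵀ u) = (1/(a² + b²)) · [[a², ab], [ab, b²]].
Here u = (0, 1), so a² + b² = 0 + 1 = 1.
P = (1/1) · [[0, 0], [0, 1]] = [[0, 0], [0, 1]].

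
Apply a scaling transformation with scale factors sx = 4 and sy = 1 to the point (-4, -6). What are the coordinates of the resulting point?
(-16, -6)

Scaling matrix:
[[4, 0], [0, 1]]
Result: (-4 × 4, -6 × 1) = (-16, -6)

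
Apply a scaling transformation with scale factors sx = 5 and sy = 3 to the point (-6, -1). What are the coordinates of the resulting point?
(-30, -3)

Scaling matrix:
[[5, 0], [0, 3]]
Result: (-6 × 5, -1 × 3) = (-30, -3)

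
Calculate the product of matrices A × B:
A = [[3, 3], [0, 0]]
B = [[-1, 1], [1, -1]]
[[0, 0], [0, 0]]

Matrix multiplication:
C[0][0] = 3×-1 + 3×1 = 0
C[0][1] = 3×1 + 3×-1 = 0
C[1][0] = 0×-1 + 0×1 = 0
C[1][1] = 0×1 + 0×-1 = 0
Result: [[0, 0], [0, 0]]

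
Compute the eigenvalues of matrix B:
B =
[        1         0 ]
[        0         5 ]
λ = 1, 5

Solve det(B - λI) = 0. For a 2×2 matrix the characteristic equation is λ² - (trace)λ + det = 0.
trace(B) = a + d = 1 + 5 = 6.
det(B) = a*d - b*c = (1)*(5) - (0)*(0) = 5 - 0 = 5.
Characteristic equation: λ² - (6)λ + (5) = 0.
Discriminant = (6)² - 4*(5) = 36 - 20 = 16.
λ = (6 ± √16) / 2 = (6 ± 4) / 2 = 1, 5.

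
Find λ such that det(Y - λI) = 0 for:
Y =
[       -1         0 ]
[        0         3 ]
λ = -1, 3

Solve det(Y - λI) = 0. For a 2×2 matrix the characteristic equation is λ² - (trace)λ + det = 0.
trace(Y) = a + d = -1 + 3 = 2.
det(Y) = a*d - b*c = (-1)*(3) - (0)*(0) = -3 - 0 = -3.
Characteristic equation: λ² - (2)λ + (-3) = 0.
Discriminant = (2)² - 4*(-3) = 4 + 12 = 16.
λ = (2 ± √16) / 2 = (2 ± 4) / 2 = -1, 3.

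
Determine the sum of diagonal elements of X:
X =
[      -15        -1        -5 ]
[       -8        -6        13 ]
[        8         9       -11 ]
tr(X) = -15 - 6 - 11 = -32

The trace of a square matrix is the sum of its diagonal entries.
Diagonal entries of X: X[0][0] = -15, X[1][1] = -6, X[2][2] = -11.
tr(X) = -15 - 6 - 11 = -32.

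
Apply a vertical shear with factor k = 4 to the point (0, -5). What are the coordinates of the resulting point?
(0, -5)

Shear matrix for vertical shear with factor k = 4:
[[1, 0], [4, 1]]
Result: (0, -5) → (0, -5)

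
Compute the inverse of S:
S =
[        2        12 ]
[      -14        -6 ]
det(S) = 156
S⁻¹ =
[    -1/26     -1/13 ]
[     7/78      1/78 ]

For a 2×2 matrix S = [[a, b], [c, d]] with det(S) ≠ 0, S⁻¹ = (1/det(S)) * [[d, -b], [-c, a]].
det(S) = (2)*(-6) - (12)*(-14) = -12 + 168 = 156.
S⁻¹ = (1/156) * [[-6, -12], [14, 2]].
Dividing each entry by 156 and reducing:
S⁻¹ =
[    -1/26     -1/13 ]
[     7/78      1/78 ]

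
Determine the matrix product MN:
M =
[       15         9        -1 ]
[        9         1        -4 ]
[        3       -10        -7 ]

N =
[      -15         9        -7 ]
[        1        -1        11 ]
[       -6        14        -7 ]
MN =
[     -210       112         1 ]
[     -110        24       -24 ]
[      -13       -61       -82 ]

Matrix multiplication: (MN)[i][j] = sum over k of M[i][k] * N[k][j].
  (MN)[0][0] = (15)*(-15) + (9)*(1) + (-1)*(-6) = -210
  (MN)[0][1] = (15)*(9) + (9)*(-1) + (-1)*(14) = 112
  (MN)[0][2] = (15)*(-7) + (9)*(11) + (-1)*(-7) = 1
  (MN)[1][0] = (9)*(-15) + (1)*(1) + (-4)*(-6) = -110
  (MN)[1][1] = (9)*(9) + (1)*(-1) + (-4)*(14) = 24
  (MN)[1][2] = (9)*(-7) + (1)*(11) + (-4)*(-7) = -24
  (MN)[2][0] = (3)*(-15) + (-10)*(1) + (-7)*(-6) = -13
  (MN)[2][1] = (3)*(9) + (-10)*(-1) + (-7)*(14) = -61
  (MN)[2][2] = (3)*(-7) + (-10)*(11) + (-7)*(-7) = -82
MN =
[     -210       112         1 ]
[     -110        24       -24 ]
[      -13       -61       -82 ]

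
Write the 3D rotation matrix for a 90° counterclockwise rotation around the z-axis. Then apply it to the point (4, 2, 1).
R = [[0, -1, 0], [1, 0, 0], [0, 0, 1]]; R·(4, 2, 1) = (-2, 4, 1)

Rotation matrix for 90° around z-axis:
cos(90°) = 0, sin(90°) = 1
R = [[0, -1, 0], [1, 0, 0], [0, 0, 1]]
Apply to (4, 2, 1): R·[4, 2, 1]ᵀ = (-2, 4, 1)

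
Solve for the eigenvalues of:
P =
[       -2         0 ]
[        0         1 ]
λ = -2, 1

Solve det(P - λI) = 0. For a 2×2 matrix the characteristic equation is λ² - (trace)λ + det = 0.
trace(P) = a + d = -2 + 1 = -1.
det(P) = a*d - b*c = (-2)*(1) - (0)*(0) = -2 - 0 = -2.
Characteristic equation: λ² - (-1)λ + (-2) = 0.
Discriminant = (-1)² - 4*(-2) = 1 + 8 = 9.
λ = (-1 ± √9) / 2 = (-1 ± 3) / 2 = -2, 1.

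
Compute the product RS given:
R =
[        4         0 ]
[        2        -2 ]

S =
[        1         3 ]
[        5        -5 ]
RS =
[        4        12 ]
[       -8        16 ]

Matrix multiplication: (RS)[i][j] = sum over k of R[i][k] * S[k][j].
  (RS)[0][0] = (4)*(1) + (0)*(5) = 4
  (RS)[0][1] = (4)*(3) + (0)*(-5) = 12
  (RS)[1][0] = (2)*(1) + (-2)*(5) = -8
  (RS)[1][1] = (2)*(3) + (-2)*(-5) = 16
RS =
[        4        12 ]
[       -8        16 ]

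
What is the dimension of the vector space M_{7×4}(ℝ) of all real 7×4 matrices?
Dimension = 28

A real 7×4 matrix is determined by its 7·4 = 28 independent entries.
A standard basis is {E_ij : 1 ≤ i ≤ 7, 1 ≤ j ≤ 4}, where E_ij has a 1 in position (i, j) and 0 elsewhere — there are 28 such matrices, and they are linearly independent and span M_{7×4}(ℝ).
Therefore dim(M_{7×4}(ℝ)) = 28.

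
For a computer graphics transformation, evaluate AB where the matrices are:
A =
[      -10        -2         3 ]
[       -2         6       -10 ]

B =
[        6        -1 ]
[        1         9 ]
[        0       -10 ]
AB =
[      -62       -38 ]
[       -6       156 ]

Matrix multiplication: (AB)[i][j] = sum over k of A[i][k] * B[k][j].
  (AB)[0][0] = (-10)*(6) + (-2)*(1) + (3)*(0) = -62
  (AB)[0][1] = (-10)*(-1) + (-2)*(9) + (3)*(-10) = -38
  (AB)[1][0] = (-2)*(6) + (6)*(1) + (-10)*(0) = -6
  (AB)[1][1] = (-2)*(-1) + (6)*(9) + (-10)*(-10) = 156
AB =
[      -62       -38 ]
[       -6       156 ]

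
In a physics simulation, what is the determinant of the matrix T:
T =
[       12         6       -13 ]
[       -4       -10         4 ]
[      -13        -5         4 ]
det(T) = 974

Expand along row 0 (cofactor expansion): det(T) = a*(e*i - f*h) - b*(d*i - f*g) + c*(d*h - e*g), where the 3×3 is [[a, b, c], [d, e, f], [g, h, i]].
Minor M_00 = (-10)*(4) - (4)*(-5) = -40 + 20 = -20.
Minor M_01 = (-4)*(4) - (4)*(-13) = -16 + 52 = 36.
Minor M_02 = (-4)*(-5) - (-10)*(-13) = 20 - 130 = -110.
det(T) = (12)*(-20) - (6)*(36) + (-13)*(-110) = -240 - 216 + 1430 = 974.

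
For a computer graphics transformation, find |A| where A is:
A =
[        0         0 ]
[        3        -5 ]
det(A) = 0

For a 2×2 matrix [[a, b], [c, d]], det = a*d - b*c.
det(A) = (0)*(-5) - (0)*(3) = 0 - 0 = 0.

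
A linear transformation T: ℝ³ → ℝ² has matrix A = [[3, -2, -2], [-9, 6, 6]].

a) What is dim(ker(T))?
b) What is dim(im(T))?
dim(ker) = 2, dim(im) = 1

Observe that row 2 = -3 × row 1 (so the rows are linearly dependent).
Thus rank(A) = 1 (only one linearly independent row).
dim(im(T)) = rank(A) = 1.
By the rank-nullity theorem applied to T: ℝ³ → ℝ², rank(A) + nullity(A) = 3 (the domain dimension), so dim(ker(T)) = 3 - 1 = 2.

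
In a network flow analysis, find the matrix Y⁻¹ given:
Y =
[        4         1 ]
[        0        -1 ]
det(Y) = -4
Y⁻¹ =
[      1/4       1/4 ]
[        0        -1 ]

For a 2×2 matrix Y = [[a, b], [c, d]] with det(Y) ≠ 0, Y⁻¹ = (1/det(Y)) * [[d, -b], [-c, a]].
det(Y) = (4)*(-1) - (1)*(0) = -4 - 0 = -4.
Y⁻¹ = (1/-4) * [[-1, -1], [0, 4]].
Dividing each entry by -4 and reducing:
Y⁻¹ =
[      1/4       1/4 ]
[        0        -1 ]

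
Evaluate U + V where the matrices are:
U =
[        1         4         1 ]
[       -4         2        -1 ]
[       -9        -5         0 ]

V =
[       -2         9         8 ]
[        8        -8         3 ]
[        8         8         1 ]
U + V =
[       -1        13         9 ]
[        4        -6         2 ]
[       -1         3         1 ]

Matrix addition is elementwise: (U+V)[i][j] = U[i][j] + V[i][j].
  (U+V)[0][0] = (1) + (-2) = -1
  (U+V)[0][1] = (4) + (9) = 13
  (U+V)[0][2] = (1) + (8) = 9
  (U+V)[1][0] = (-4) + (8) = 4
  (U+V)[1][1] = (2) + (-8) = -6
  (U+V)[1][2] = (-1) + (3) = 2
  (U+V)[2][0] = (-9) + (8) = -1
  (U+V)[2][1] = (-5) + (8) = 3
  (U+V)[2][2] = (0) + (1) = 1
U + V =
[       -1        13         9 ]
[        4        -6         2 ]
[       -1         3         1 ]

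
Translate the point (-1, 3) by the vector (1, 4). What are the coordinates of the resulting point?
(0, 7)

Translation by (1, 4):
x' = -1 + 1 = 0
y' = 3 + 4 = 7
Homogeneous matrix: [[1, 0, 1], [0, 1, 4], [0, 0, 1]]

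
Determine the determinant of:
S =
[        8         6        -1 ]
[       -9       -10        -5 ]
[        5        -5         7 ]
det(S) = -627

Expand along row 0 (cofactor expansion): det(S) = a*(e*i - f*h) - b*(d*i - f*g) + c*(d*h - e*g), where the 3×3 is [[a, b, c], [d, e, f], [g, h, i]].
Minor M_00 = (-10)*(7) - (-5)*(-5) = -70 - 25 = -95.
Minor M_01 = (-9)*(7) - (-5)*(5) = -63 + 25 = -38.
Minor M_02 = (-9)*(-5) - (-10)*(5) = 45 + 50 = 95.
det(S) = (8)*(-95) - (6)*(-38) + (-1)*(95) = -760 + 228 - 95 = -627.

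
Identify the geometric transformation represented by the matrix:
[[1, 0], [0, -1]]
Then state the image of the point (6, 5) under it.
reflection across the x-axis; image of (6, 5) is (6, -5)

This is a symmetric orthogonal matrix with determinant -1, which characterizes a reflection in ℝ².
The matrix [[1, 0], [0, -1]] represents: reflection across the x-axis.
Applying it to (6, 5): [1·6 + 0·5, 0·6 + -1·5] = (6, -5).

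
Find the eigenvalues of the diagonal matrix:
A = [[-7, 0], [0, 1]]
λ₁ = -7, λ₂ = 1

The characteristic polynomial of A is det(A - λI) = (-7 - λ)(1 - λ) = 0.
The roots are λ = -7 and λ = 1, so the eigenvalues are the diagonal entries.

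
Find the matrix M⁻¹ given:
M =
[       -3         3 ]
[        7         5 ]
det(M) = -36
M⁻¹ =
[    -5/36      1/12 ]
[     7/36      1/12 ]

For a 2×2 matrix M = [[a, b], [c, d]] with det(M) ≠ 0, M⁻¹ = (1/det(M)) * [[d, -b], [-c, a]].
det(M) = (-3)*(5) - (3)*(7) = -15 - 21 = -36.
M⁻¹ = (1/-36) * [[5, -3], [-7, -3]].
Dividing each entry by -36 and reducing:
M⁻¹ =
[    -5/36      1/12 ]
[     7/36      1/12 ]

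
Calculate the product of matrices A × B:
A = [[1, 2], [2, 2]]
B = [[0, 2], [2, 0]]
[[4, 2], [4, 4]]

Matrix multiplication:
C[0][0] = 1×0 + 2×2 = 4
C[0][1] = 1×2 + 2×0 = 2
C[1][0] = 2×0 + 2×2 = 4
C[1][1] = 2×2 + 2×0 = 4
Result: [[4, 2], [4, 4]]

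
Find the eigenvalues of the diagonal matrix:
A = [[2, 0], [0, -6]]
λ₁ = 2, λ₂ = -6

The characteristic polynomial of A is det(A - λI) = (2 - λ)(-6 - λ) = 0.
The roots are λ = 2 and λ = -6, so the eigenvalues are the diagonal entries.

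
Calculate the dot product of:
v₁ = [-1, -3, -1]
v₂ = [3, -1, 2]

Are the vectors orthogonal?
-2, No

The dot product is the sum of products of corresponding components.
v₁·v₂ = (-1)*(3) + (-3)*(-1) + (-1)*(2) = -3 + 3 - 2 = -2.
Two vectors are orthogonal iff their dot product is 0; here the dot product is -2, so the vectors are not orthogonal.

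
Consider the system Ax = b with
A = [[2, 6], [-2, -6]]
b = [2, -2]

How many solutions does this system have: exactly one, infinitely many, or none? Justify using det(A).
Infinitely many solutions

det(A) = (2)*(-6) - (6)*(-2) = 0, so A is singular (column 2 is 3 times column 1).
b = [2, -2] = 1 * column 1 of A, so b lies in the column space of A.
A singular matrix whose right-hand side is in its column space gives a 1-parameter family of solutions — infinitely many.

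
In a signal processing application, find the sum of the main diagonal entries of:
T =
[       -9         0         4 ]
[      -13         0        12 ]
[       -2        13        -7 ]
tr(T) = -9 + 0 - 7 = -16

The trace of a square matrix is the sum of its diagonal entries.
Diagonal entries of T: T[0][0] = -9, T[1][1] = 0, T[2][2] = -7.
tr(T) = -9 + 0 - 7 = -16.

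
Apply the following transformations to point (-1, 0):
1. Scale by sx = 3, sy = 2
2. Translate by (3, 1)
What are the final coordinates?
(0, 1)

Step 1: Scale (-1, 0) by (sx, sy) = (3, 2) → (-3, 0)
Step 2: Translate by (3, 1) → (0, 1)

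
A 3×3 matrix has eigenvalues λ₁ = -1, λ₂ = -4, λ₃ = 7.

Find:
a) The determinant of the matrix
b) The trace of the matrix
det = 28, trace = 2

Two standard eigenvalue identities:
- det(A) equals the product of the eigenvalues (counted with multiplicity).
- trace(A) equals the sum of the eigenvalues.
det(A) = (-1)*(-4)*(7) = 28.
trace(A) = -1 - 4 + 7 = 2.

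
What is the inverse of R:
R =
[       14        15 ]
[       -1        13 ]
det(R) = 197
R⁻¹ =
[   13/197   -15/197 ]
[    1/197    14/197 ]

For a 2×2 matrix R = [[a, b], [c, d]] with det(R) ≠ 0, R⁻¹ = (1/det(R)) * [[d, -b], [-c, a]].
det(R) = (14)*(13) - (15)*(-1) = 182 + 15 = 197.
R⁻¹ = (1/197) * [[13, -15], [1, 14]].
Dividing each entry by 197 and reducing:
R⁻¹ =
[   13/197   -15/197 ]
[    1/197    14/197 ]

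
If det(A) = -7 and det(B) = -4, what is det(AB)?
28

Use the multiplicative property of determinants: det(AB) = det(A)*det(B).
det(AB) = (-7)*(-4) = 28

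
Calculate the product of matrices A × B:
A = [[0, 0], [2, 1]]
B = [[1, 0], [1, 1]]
[[0, 0], [3, 1]]

Matrix multiplication:
C[0][0] = 0×1 + 0×1 = 0
C[0][1] = 0×0 + 0×1 = 0
C[1][0] = 2×1 + 1×1 = 3
C[1][1] = 2×0 + 1×1 = 1
Result: [[0, 0], [3, 1]]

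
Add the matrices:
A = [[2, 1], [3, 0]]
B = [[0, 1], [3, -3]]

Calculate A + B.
[[2, 2], [6, -3]]

Add corresponding elements:
(2)+(0)=2
(1)+(1)=2
(3)+(3)=6
(0)+(-3)=-3
A + B = [[2, 2], [6, -3]]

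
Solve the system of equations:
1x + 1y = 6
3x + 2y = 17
x = 5, y = 1

Use elimination (row reduction):
Equation 1: 1x + 1y = 6.
Equation 2: 3x + 2y = 17.
Multiply Eq1 by 3 and Eq2 by 1: 3x + 3y = 18;  3x + 2y = 17.
Subtract: (-1)y = -1, so y = 1.
Back-substitute into Eq1: 1x + 1*(1) = 6, so x = 5.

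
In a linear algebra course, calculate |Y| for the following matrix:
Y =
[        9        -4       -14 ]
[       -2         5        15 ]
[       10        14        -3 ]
det(Y) = -1509

Expand along row 0 (cofactor expansion): det(Y) = a*(e*i - f*h) - b*(d*i - f*g) + c*(d*h - e*g), where the 3×3 is [[a, b, c], [d, e, f], [g, h, i]].
Minor M_00 = (5)*(-3) - (15)*(14) = -15 - 210 = -225.
Minor M_01 = (-2)*(-3) - (15)*(10) = 6 - 150 = -144.
Minor M_02 = (-2)*(14) - (5)*(10) = -28 - 50 = -78.
det(Y) = (9)*(-225) - (-4)*(-144) + (-14)*(-78) = -2025 - 576 + 1092 = -1509.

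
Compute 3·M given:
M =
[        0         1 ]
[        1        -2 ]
3M =
[        0         3 ]
[        3        -6 ]

Scalar multiplication is elementwise: (3M)[i][j] = 3 * M[i][j].
  (3M)[0][0] = 3 * (0) = 0
  (3M)[0][1] = 3 * (1) = 3
  (3M)[1][0] = 3 * (1) = 3
  (3M)[1][1] = 3 * (-2) = -6
3M =
[        0         3 ]
[        3        -6 ]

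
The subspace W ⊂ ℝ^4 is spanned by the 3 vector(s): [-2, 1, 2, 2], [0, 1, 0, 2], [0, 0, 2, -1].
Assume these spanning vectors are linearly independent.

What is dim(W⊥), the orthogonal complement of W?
dim(W⊥) = 1

For any subspace W of ℝ^n, dim(W) + dim(W⊥) = n (the whole-space dimension).
Here the given 3 vectors are linearly independent, so dim(W) = 3.
Thus dim(W⊥) = n - dim(W) = 4 - 3 = 1.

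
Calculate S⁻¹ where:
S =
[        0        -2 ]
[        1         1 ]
det(S) = 2
S⁻¹ =
[      1/2         1 ]
[     -1/2         0 ]

For a 2×2 matrix S = [[a, b], [c, d]] with det(S) ≠ 0, S⁻¹ = (1/det(S)) * [[d, -b], [-c, a]].
det(S) = (0)*(1) - (-2)*(1) = 0 + 2 = 2.
S⁻¹ = (1/2) * [[1, 2], [-1, 0]].
Dividing each entry by 2 and reducing:
S⁻¹ =
[      1/2         1 ]
[     -1/2         0 ]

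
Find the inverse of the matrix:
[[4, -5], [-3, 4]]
[[4, 5], [3, 4]]

For [[a,b],[c,d]], inverse = (1/det)·[[d,-b],[-c,a]]
det = 4·4 - -5·-3 = 1
Inverse = (1/1)·[[4, 5], [3, 4]]
        = [[4, 5], [3, 4]]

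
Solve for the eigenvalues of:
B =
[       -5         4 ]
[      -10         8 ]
λ = 0, 3

Solve det(B - λI) = 0. For a 2×2 matrix the characteristic equation is λ² - (trace)λ + det = 0.
trace(B) = a + d = -5 + 8 = 3.
det(B) = a*d - b*c = (-5)*(8) - (4)*(-10) = -40 + 40 = 0.
Characteristic equation: λ² - (3)λ + (0) = 0.
Discriminant = (3)² - 4*(0) = 9 - 0 = 9.
λ = (3 ± √9) / 2 = (3 ± 3) / 2 = 0, 3.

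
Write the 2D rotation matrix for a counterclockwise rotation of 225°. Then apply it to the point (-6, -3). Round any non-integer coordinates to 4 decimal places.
R = [[-√2/2, √2/2], [-√2/2, -√2/2]]; R·(-6, -3) = (2.1213, 6.3640)

Rotation matrix formula: R(θ) = [[cos θ, -sin θ], [sin θ, cos θ]]
For θ = 225°:
cos(225°) = -√2/2
sin(225°) = -√2/2
R = [[-√2/2, √2/2], [-√2/2, -√2/2]]
Apply to (-6, -3): [-√2/2·-6 + (√2/2)·-3, -√2/2·-6 + -√2/2·-3] = (2.1213, 6.3640)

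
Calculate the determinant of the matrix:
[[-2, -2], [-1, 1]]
-4

For a 2×2 matrix [[a, b], [c, d]], det = ad - bc
det = (-2)(1) - (-2)(-1) = -2 - 2 = -4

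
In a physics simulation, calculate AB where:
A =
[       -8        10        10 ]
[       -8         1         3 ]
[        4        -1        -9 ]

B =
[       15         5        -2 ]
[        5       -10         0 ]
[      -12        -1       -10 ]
AB =
[     -190      -150       -84 ]
[     -151       -53       -14 ]
[      163        39        82 ]

Matrix multiplication: (AB)[i][j] = sum over k of A[i][k] * B[k][j].
  (AB)[0][0] = (-8)*(15) + (10)*(5) + (10)*(-12) = -190
  (AB)[0][1] = (-8)*(5) + (10)*(-10) + (10)*(-1) = -150
  (AB)[0][2] = (-8)*(-2) + (10)*(0) + (10)*(-10) = -84
  (AB)[1][0] = (-8)*(15) + (1)*(5) + (3)*(-12) = -151
  (AB)[1][1] = (-8)*(5) + (1)*(-10) + (3)*(-1) = -53
  (AB)[1][2] = (-8)*(-2) + (1)*(0) + (3)*(-10) = -14
  (AB)[2][0] = (4)*(15) + (-1)*(5) + (-9)*(-12) = 163
  (AB)[2][1] = (4)*(5) + (-1)*(-10) + (-9)*(-1) = 39
  (AB)[2][2] = (4)*(-2) + (-1)*(0) + (-9)*(-10) = 82
AB =
[     -190      -150       -84 ]
[     -151       -53       -14 ]
[      163        39        82 ]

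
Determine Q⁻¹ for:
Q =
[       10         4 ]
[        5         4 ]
det(Q) = 20
Q⁻¹ =
[      1/5      -1/5 ]
[     -1/4       1/2 ]

For a 2×2 matrix Q = [[a, b], [c, d]] with det(Q) ≠ 0, Q⁻¹ = (1/det(Q)) * [[d, -b], [-c, a]].
det(Q) = (10)*(4) - (4)*(5) = 40 - 20 = 20.
Q⁻¹ = (1/20) * [[4, -4], [-5, 10]].
Dividing each entry by 20 and reducing:
Q⁻¹ =
[      1/5      -1/5 ]
[     -1/4       1/2 ]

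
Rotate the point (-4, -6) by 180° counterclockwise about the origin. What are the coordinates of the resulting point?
(4, 6)

Rotation matrix R(θ) = [[cos θ, -sin θ], [sin θ, cos θ]]; for θ = 180°:
R = [[-1, 0], [0, -1]]
Result: R × [-4, -6]ᵀ = [-1·-4 + (0)·-6, 0·-4 + (-1)·-6]ᵀ = (4, 6)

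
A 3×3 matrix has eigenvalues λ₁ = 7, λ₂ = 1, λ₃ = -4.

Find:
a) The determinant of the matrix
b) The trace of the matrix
det = -28, trace = 4

Two standard eigenvalue identities:
- det(A) equals the product of the eigenvalues (counted with multiplicity).
- trace(A) equals the sum of the eigenvalues.
det(A) = (7)*(1)*(-4) = -28.
trace(A) = 7 + 1 - 4 = 4.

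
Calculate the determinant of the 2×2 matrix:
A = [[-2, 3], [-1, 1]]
1

For A = [[a, b], [c, d]], det(A) = a*d - b*c.
det(A) = (-2)*(1) - (3)*(-1) = -2 - -3 = 1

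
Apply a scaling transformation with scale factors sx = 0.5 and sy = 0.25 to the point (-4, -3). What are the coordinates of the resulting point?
(-2.0, -0.75)

Scaling matrix:
[[0.50, 0], [0, 0.25]]
Result: (-4 × 0.5, -3 × 0.25) = (-2.0, -0.75)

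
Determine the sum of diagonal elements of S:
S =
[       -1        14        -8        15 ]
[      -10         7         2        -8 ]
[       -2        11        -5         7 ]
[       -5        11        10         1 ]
tr(S) = -1 + 7 - 5 + 1 = 2

The trace of a square matrix is the sum of its diagonal entries.
Diagonal entries of S: S[0][0] = -1, S[1][1] = 7, S[2][2] = -5, S[3][3] = 1.
tr(S) = -1 + 7 - 5 + 1 = 2.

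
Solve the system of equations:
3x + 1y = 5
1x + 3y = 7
x = 1, y = 2

Use elimination (row reduction):
Equation 1: 3x + 1y = 5.
Equation 2: 1x + 3y = 7.
Multiply Eq1 by 1 and Eq2 by 3: 3x + 1y = 5;  3x + 9y = 21.
Subtract: (8)y = 16, so y = 2.
Back-substitute into Eq1: 3x + 1*(2) = 5, so x = 1.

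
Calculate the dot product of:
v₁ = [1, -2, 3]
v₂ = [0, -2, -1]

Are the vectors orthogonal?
1, No

The dot product is the sum of products of corresponding components.
v₁·v₂ = (1)*(0) + (-2)*(-2) + (3)*(-1) = 0 + 4 - 3 = 1.
Two vectors are orthogonal iff their dot product is 0; here the dot product is 1, so the vectors are not orthogonal.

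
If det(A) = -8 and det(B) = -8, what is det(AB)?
64

Use the multiplicative property of determinants: det(AB) = det(A)*det(B).
det(AB) = (-8)*(-8) = 64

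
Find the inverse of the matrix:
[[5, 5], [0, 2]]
[[1/5, -1/2], [0, 1/2]]

For [[a,b],[c,d]], inverse = (1/det)·[[d,-b],[-c,a]]
det = 5·2 - 5·0 = 10
Inverse = (1/10)·[[2, -5], [0, 5]]
        = [[1/5, -1/2], [0, 1/2]]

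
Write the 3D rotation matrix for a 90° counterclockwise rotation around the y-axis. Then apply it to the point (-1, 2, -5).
R = [[0, 0, 1], [0, 1, 0], [-1, 0, 0]]; R·(-1, 2, -5) = (-5, 2, 1)

Rotation matrix for 90° around y-axis:
cos(90°) = 0, sin(90°) = 1
R = [[0, 0, 1], [0, 1, 0], [-1, 0, 0]]
Apply to (-1, 2, -5): R·[-1, 2, -5]ᵀ = (-5, 2, 1)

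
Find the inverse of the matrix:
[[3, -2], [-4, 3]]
[[3, 2], [4, 3]]

For [[a,b],[c,d]], inverse = (1/det)·[[d,-b],[-c,a]]
det = 3·3 - -2·-4 = 1
Inverse = (1/1)·[[3, 2], [4, 3]]
        = [[3, 2], [4, 3]]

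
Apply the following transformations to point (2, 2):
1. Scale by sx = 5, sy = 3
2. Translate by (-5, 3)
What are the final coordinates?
(5, 9)

Step 1: Scale (2, 2) by (sx, sy) = (5, 3) → (10, 6)
Step 2: Translate by (-5, 3) → (5, 9)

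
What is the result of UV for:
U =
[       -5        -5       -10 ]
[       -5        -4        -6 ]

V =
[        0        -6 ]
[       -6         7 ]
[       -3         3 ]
UV =
[       60       -35 ]
[       42       -16 ]

Matrix multiplication: (UV)[i][j] = sum over k of U[i][k] * V[k][j].
  (UV)[0][0] = (-5)*(0) + (-5)*(-6) + (-10)*(-3) = 60
  (UV)[0][1] = (-5)*(-6) + (-5)*(7) + (-10)*(3) = -35
  (UV)[1][0] = (-5)*(0) + (-4)*(-6) + (-6)*(-3) = 42
  (UV)[1][1] = (-5)*(-6) + (-4)*(7) + (-6)*(3) = -16
UV =
[       60       -35 ]
[       42       -16 ]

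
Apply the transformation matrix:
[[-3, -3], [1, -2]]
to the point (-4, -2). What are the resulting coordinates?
(18, 0)

Matrix multiplication:
[[-3, -3], [1, -2]] × [-4, -2]ᵀ
= [-3×-4 + -3×-2, 1×-4 + -2×-2]ᵀ
= [18.0000, 0.0000]ᵀ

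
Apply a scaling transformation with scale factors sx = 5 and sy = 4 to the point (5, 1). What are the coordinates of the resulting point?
(25, 4)

Scaling matrix:
[[5, 0], [0, 4]]
Result: (5 × 5, 1 × 4) = (25, 4)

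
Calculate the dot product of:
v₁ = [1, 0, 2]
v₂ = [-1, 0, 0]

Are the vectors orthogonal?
-1, No

The dot product is the sum of products of corresponding components.
v₁·v₂ = (1)*(-1) + (0)*(0) + (2)*(0) = -1 + 0 + 0 = -1.
Two vectors are orthogonal iff their dot product is 0; here the dot product is -1, so the vectors are not orthogonal.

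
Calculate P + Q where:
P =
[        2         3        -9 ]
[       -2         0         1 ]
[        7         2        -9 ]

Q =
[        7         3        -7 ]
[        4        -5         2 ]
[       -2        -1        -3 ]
P + Q =
[        9         6       -16 ]
[        2        -5         3 ]
[        5         1       -12 ]

Matrix addition is elementwise: (P+Q)[i][j] = P[i][j] + Q[i][j].
  (P+Q)[0][0] = (2) + (7) = 9
  (P+Q)[0][1] = (3) + (3) = 6
  (P+Q)[0][2] = (-9) + (-7) = -16
  (P+Q)[1][0] = (-2) + (4) = 2
  (P+Q)[1][1] = (0) + (-5) = -5
  (P+Q)[1][2] = (1) + (2) = 3
  (P+Q)[2][0] = (7) + (-2) = 5
  (P+Q)[2][1] = (2) + (-1) = 1
  (P+Q)[2][2] = (-9) + (-3) = -12
P + Q =
[        9         6       -16 ]
[        2        -5         3 ]
[        5         1       -12 ]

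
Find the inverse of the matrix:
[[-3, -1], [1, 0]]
[[0, 1], [-1, -3]]

For [[a,b],[c,d]], inverse = (1/det)·[[d,-b],[-c,a]]
det = -3·0 - -1·1 = 1
Inverse = (1/1)·[[0, 1], [-1, -3]]
        = [[0, 1], [-1, -3]]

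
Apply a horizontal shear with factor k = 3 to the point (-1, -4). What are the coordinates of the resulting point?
(-13, -4)

Shear matrix for horizontal shear with factor k = 3:
[[1, 3], [0, 1]]
Result: (-1, -4) → (-13, -4)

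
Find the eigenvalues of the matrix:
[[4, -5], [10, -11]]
λ = -6 and λ = -1

Characteristic equation: det(A - λI) = 0
λ² - (trace)λ + (det) = 0
λ² - (-7)λ + (6) = 0
λ² + 7λ + 6 = 0
Solving: λ = -6, -1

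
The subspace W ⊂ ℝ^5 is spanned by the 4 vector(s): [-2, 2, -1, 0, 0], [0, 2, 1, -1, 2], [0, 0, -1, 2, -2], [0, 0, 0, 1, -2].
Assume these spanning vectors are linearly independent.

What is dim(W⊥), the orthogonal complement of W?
dim(W⊥) = 1

For any subspace W of ℝ^n, dim(W) + dim(W⊥) = n (the whole-space dimension).
Here the given 4 vectors are linearly independent, so dim(W) = 4.
Thus dim(W⊥) = n - dim(W) = 5 - 4 = 1.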